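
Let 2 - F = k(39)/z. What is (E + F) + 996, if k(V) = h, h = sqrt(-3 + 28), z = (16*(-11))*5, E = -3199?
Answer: -387375/176 ≈ -2201.0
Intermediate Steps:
z = -880 (z = -176*5 = -880)
h = 5 (h = sqrt(25) = 5)
k(V) = 5
F = 353/176 (F = 2 - 5/(-880) = 2 - 5*(-1)/880 = 2 - 1*(-1/176) = 2 + 1/176 = 353/176 ≈ 2.0057)
(E + F) + 996 = (-3199 + 353/176) + 996 = -562671/176 + 996 = -387375/176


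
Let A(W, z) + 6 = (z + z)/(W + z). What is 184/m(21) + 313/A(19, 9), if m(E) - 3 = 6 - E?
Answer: -1844/25 ≈ -73.760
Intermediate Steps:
m(E) = 9 - E (m(E) = 3 + (6 - E) = 9 - E)
A(W, z) = -6 + 2*z/(W + z) (A(W, z) = -6 + (z + z)/(W + z) = -6 + (2*z)/(W + z) = -6 + 2*z/(W + z))
184/m(21) + 313/A(19, 9) = 184/(9 - 1*21) + 313/((2*(-3*19 - 2*9)/(19 + 9))) = 184/(9 - 21) + 313/((2*(-57 - 18)/28)) = 184/(-12) + 313/((2*(1/28)*(-75))) = 184*(-1/12) + 313/(-75/14) = -46/3 + 313*(-14/75) = -46/3 - 4382/75 = -1844/25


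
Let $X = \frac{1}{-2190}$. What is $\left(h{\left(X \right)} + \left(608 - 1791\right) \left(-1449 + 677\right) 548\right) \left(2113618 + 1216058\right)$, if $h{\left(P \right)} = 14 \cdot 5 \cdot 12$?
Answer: $1666423218787488$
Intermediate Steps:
$X = - \frac{1}{2190} \approx -0.00045662$
$h{\left(P \right)} = 840$ ($h{\left(P \right)} = 70 \cdot 12 = 840$)
$\left(h{\left(X \right)} + \left(608 - 1791\right) \left(-1449 + 677\right) 548\right) \left(2113618 + 1216058\right) = \left(840 + \left(608 - 1791\right) \left(-1449 + 677\right) 548\right) \left(2113618 + 1216058\right) = \left(840 + \left(-1183\right) \left(-772\right) 548\right) 3329676 = \left(840 + 913276 \cdot 548\right) 3329676 = \left(840 + 500475248\right) 3329676 = 500476088 \cdot 3329676 = 1666423218787488$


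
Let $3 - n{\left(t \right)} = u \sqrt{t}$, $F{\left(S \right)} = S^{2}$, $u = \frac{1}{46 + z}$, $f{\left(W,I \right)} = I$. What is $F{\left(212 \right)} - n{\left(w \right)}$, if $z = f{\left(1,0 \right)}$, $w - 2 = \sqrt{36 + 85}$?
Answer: $44941 + \frac{\sqrt{13}}{46} \approx 44941.0$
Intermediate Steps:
$w = 13$ ($w = 2 + \sqrt{36 + 85} = 2 + \sqrt{121} = 2 + 11 = 13$)
$z = 0$
$u = \frac{1}{46}$ ($u = \frac{1}{46 + 0} = \frac{1}{46} \approx 0.021739$)
$n{\left(t \right)} = 3 - \frac{\sqrt{t}}{46}$
$F{\left(212 \right)} - n{\left(w \right)} = 212^{2} - \left(3 - \frac{\sqrt{13}}{46}\right) = 44944 - \left(3 - \frac{\sqrt{13}}{46}\right) = 44941 + \frac{\sqrt{13}}{46}$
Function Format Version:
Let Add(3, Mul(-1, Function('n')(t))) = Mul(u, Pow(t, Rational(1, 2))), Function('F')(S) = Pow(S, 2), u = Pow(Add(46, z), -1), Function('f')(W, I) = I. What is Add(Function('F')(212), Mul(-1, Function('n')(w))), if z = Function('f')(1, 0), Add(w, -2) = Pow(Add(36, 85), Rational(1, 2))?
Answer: Add(44941, Mul(Rational(1, 46), Pow(13, Rational(1, 2)))) ≈ 44941.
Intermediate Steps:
w = 13 (w = Add(2, Pow(Add(36, 85), Rational(1, 2))) = Add(2, Pow(121, Rational(1, 2))) = Add(2, 11) = 13)
z = 0
u = Rational(1, 46) (u = Pow(Add(46, 0), -1) = Pow(46, -1) = Rational(1, 46) ≈ 0.021739)
Function('n')(t) = Add(3, Mul(Rational(-1, 46), Pow(t, Rational(1, 2)))) (Function('n')(t) = Add(3, Mul(-1, Mul(Rational(1, 46), Pow(t, Rational(1, 2))))) = Add(3, Mul(Rational(-1, 46), Pow(t, Rational(1, 2)))))
Add(Function('F')(212), Mul(-1, Function('n')(w))) = Add(Pow(212, 2), Mul(-1, Add(3, Mul(Rational(-1, 46), Pow(13, Rational(1, 2)))))) = Add(44944, Add(-3, Mul(Rational(1, 46), Pow(13, Rational(1, 2))))) = Add(44941, Mul(Rational(1, 46), Pow(13, Rational(1, 2))))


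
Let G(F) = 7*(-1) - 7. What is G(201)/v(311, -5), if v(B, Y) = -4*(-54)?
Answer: -7/108 ≈ -0.064815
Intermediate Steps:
v(B, Y) = 216
G(F) = -14 (G(F) = -7 - 7 = -14)
G(201)/v(311, -5) = -14/216 = -14*1/216 = -7/108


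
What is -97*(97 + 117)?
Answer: -20758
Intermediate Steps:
-97*(97 + 117) = -97*214 = -20758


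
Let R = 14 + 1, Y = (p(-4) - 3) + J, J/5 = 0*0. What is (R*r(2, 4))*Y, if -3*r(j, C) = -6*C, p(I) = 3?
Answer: 0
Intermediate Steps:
J = 0 (J = 5*(0*0) = 5*0 = 0)
Y = 0 (Y = (3 - 3) + 0 = 0 + 0 = 0)
r(j, C) = 2*C (r(j, C) = -(-2)*C = 2*C)
R = 15
(R*r(2, 4))*Y = (15*(2*4))*0 = (15*8)*0 = 120*0 = 0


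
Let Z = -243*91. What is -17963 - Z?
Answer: 4150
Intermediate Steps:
Z = -22113
-17963 - Z = -17963 - 1*(-22113) = -17963 + 22113 = 4150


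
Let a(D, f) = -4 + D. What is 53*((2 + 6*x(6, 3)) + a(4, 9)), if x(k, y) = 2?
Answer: 742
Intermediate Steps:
53*((2 + 6*x(6, 3)) + a(4, 9)) = 53*((2 + 6*2) + (-4 + 4)) = 53*((2 + 12) + 0) = 53*(14 + 0) = 53*14 = 742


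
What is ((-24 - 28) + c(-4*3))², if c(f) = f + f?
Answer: 5776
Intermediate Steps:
c(f) = 2*f
((-24 - 28) + c(-4*3))² = ((-24 - 28) + 2*(-4*3))² = (-52 + 2*(-12))² = (-52 - 24)² = (-76)² = 5776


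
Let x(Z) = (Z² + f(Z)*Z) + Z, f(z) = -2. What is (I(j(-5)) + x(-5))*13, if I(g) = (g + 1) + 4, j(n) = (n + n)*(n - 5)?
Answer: 1755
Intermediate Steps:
j(n) = 2*n*(-5 + n) (j(n) = (2*n)*(-5 + n) = 2*n*(-5 + n))
x(Z) = Z² - Z (x(Z) = (Z² - 2*Z) + Z = Z² - Z)
I(g) = 5 + g (I(g) = (1 + g) + 4 = 5 + g)
(I(j(-5)) + x(-5))*13 = ((5 + 2*(-5)*(-5 - 5)) - 5*(-1 - 5))*13 = ((5 + 2*(-5)*(-10)) - 5*(-6))*13 = ((5 + 100) + 30)*13 = (105 + 30)*13 = 135*13 = 1755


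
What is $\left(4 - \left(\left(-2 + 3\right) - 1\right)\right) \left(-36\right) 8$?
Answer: $-1152$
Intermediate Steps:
$\left(4 - \left(\left(-2 + 3\right) - 1\right)\right) \left(-36\right) 8 = \left(4 - \left(1 - 1\right)\right) \left(-36\right) 8 = \left(4 - 0\right) \left(-36\right) 8 = \left(4 + 0\right) \left(-36\right) 8 = 4 \left(-36\right) 8 = \left(-144\right) 8 = -1152$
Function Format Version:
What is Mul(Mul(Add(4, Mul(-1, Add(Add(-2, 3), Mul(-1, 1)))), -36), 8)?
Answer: -1152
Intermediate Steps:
Mul(Mul(Add(4, Mul(-1, Add(Add(-2, 3), Mul(-1, 1)))), -36), 8) = Mul(Mul(Add(4, Mul(-1, Add(1, -1))), -36), 8) = Mul(Mul(Add(4, Mul(-1, 0)), -36), 8) = Mul(Mul(Add(4, 0), -36), 8) = Mul(Mul(4, -36), 8) = Mul(-144, 8) = -1152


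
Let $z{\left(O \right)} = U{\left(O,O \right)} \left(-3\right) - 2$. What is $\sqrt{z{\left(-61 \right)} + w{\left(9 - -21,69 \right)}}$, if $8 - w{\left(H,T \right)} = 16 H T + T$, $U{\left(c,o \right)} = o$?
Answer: $10 i \sqrt{330} \approx 181.66 i$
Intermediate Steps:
$w{\left(H,T \right)} = 8 - T - 16 H T$ ($w{\left(H,T \right)} = 8 - \left(16 H T + T\right) = 8 - \left(T + 16 H T\right) = 8 - T - 16 H T$)
$z{\left(O \right)} = -2 - 3 O$ ($z{\left(O \right)} = O \left(-3\right) - 2 = - 3 O - 2 = -2 - 3 O$)
$\sqrt{z{\left(-61 \right)} + w{\left(9 - -21,69 \right)}} = \sqrt{\left(-2 - -183\right) - \left(61 + 16 \left(9 - -21\right) 69\right)} = \sqrt{\left(-2 + 183\right) - \left(61 + 16 \left(9 + 21\right) 69\right)} = \sqrt{181 - \left(61 + 33120\right)} = \sqrt{181 - 33181} = \sqrt{-33000} = 10 i \sqrt{330}$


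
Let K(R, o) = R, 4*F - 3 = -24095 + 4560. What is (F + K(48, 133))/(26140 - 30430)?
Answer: 967/858 ≈ 1.1270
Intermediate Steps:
F = -4883 (F = ¾ + (-24095 + 4560)/4 = ¾ + (¼)*(-19535) = ¾ - 19535/4 = -4883)
(F + K(48, 133))/(26140 - 30430) = (-4883 + 48)/(26140 - 30430) = -4835/(-4290) = -4835*(-1/4290) = 967/858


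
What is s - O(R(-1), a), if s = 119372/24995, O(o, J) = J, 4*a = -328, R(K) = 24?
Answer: 2168962/24995 ≈ 86.776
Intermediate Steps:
a = -82 (a = (1/4)*(-328) = -82)
s = 119372/24995 (s = 119372*(1/24995) = 119372/24995 ≈ 4.7758)
s - O(R(-1), a) = 119372/24995 - 1*(-82) = 119372/24995 + 82 = 2168962/24995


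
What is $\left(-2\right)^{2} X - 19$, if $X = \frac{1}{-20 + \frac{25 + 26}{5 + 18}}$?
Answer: $- \frac{7863}{409} \approx -19.225$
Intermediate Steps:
$X = - \frac{23}{409}$ ($X = \frac{1}{-20 + \frac{51}{23}} = \frac{1}{- \frac{409}{23}} = - \frac{23}{409} \approx -0.056235$)
$\left(-2\right)^{2} X - 19 = \left(-2\right)^{2} \left(- \frac{23}{409}\right) - 19 = 4 \left(- \frac{23}{409}\right) - 19 = - \frac{92}{409} - 19 = - \frac{7863}{409}$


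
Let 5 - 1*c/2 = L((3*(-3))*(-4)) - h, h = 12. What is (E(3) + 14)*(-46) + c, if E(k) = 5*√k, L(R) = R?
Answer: -682 - 230*√3 ≈ -1080.4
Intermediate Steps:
c = -38 (c = 10 - 2*((3*(-3))*(-4) - 1*12) = 10 - 2*(-9*(-4) - 12) = 10 - 2*(36 - 12) = 10 - 2*24 = 10 - 48 = -38)
(E(3) + 14)*(-46) + c = (5*√3 + 14)*(-46) - 38 = (14 + 5*√3)*(-46) - 38 = (-644 - 230*√3) - 38 = -682 - 230*√3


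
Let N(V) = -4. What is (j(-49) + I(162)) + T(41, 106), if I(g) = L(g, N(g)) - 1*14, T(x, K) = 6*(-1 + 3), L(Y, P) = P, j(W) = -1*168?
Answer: -174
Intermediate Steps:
j(W) = -168
T(x, K) = 12 (T(x, K) = 6*2 = 12)
I(g) = -18 (I(g) = -4 - 1*14 = -4 - 14 = -18)
(j(-49) + I(162)) + T(41, 106) = (-168 - 18) + 12 = -186 + 12 = -174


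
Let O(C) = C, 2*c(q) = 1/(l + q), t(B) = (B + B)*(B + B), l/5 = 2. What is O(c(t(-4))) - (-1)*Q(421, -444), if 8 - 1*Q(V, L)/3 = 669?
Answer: -293483/148 ≈ -1983.0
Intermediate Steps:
Q(V, L) = -1983 (Q(V, L) = 24 - 3*669 = 24 - 2007 = -1983)
l = 10 (l = 5*2 = 10)
t(B) = 4*B² (t(B) = (2*B)*(2*B) = 4*B²)
c(q) = 1/(2*(10 + q))
O(c(t(-4))) - (-1)*Q(421, -444) = 1/(2*(10 + 4*(-4)²)) - (-1)*(-1983) = 1/(2*(10 + 4*16)) - 1*1983 = 1/(2*(10 + 64)) - 1983 = (½)/74 - 1983 = (½)*(1/74) - 1983 = 1/148 - 1983 = -293483/148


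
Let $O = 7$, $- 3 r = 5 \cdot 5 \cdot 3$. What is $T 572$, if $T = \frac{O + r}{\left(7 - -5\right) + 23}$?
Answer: $- \frac{10296}{35} \approx -294.17$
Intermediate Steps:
$r = -25$ ($r = - \frac{5 \cdot 5 \cdot 3}{3} = - \frac{25 \cdot 3}{3} = \left(- \frac{1}{3}\right) 75 = -25$)
$T = - \frac{18}{35}$ ($T = \frac{7 - 25}{\left(7 - -5\right) + 23} = - \frac{18}{\left(7 + 5\right) + 23} = - \frac{18}{12 + 23} = - \frac{18}{35} \approx -0.51429$)
$T 572 = \left(- \frac{18}{35}\right) 572 = - \frac{10296}{35}$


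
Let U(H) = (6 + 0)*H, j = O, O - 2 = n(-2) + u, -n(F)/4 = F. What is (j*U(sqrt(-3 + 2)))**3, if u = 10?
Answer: -1728000*I ≈ -1.728e+6*I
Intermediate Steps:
n(F) = -4*F
O = 20 (O = 2 + (-4*(-2) + 10) = 2 + (8 + 10) = 2 + 18 = 20)
j = 20
U(H) = 6*H
(j*U(sqrt(-3 + 2)))**3 = (20*(6*sqrt(-3 + 2)))**3 = (20*(6*sqrt(-1)))**3 = (20*(6*I))**3 = (120*I)**3 = -1728000*I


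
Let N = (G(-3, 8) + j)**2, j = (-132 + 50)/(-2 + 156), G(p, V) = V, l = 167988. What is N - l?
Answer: -995670227/5929 ≈ -1.6793e+5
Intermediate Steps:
j = -41/77 (j = -82/154 = -82*1/154 = -41/77 ≈ -0.53247)
N = 330625/5929 (N = (8 - 41/77)**2 = (575/77)**2 = 330625/5929 ≈ 55.764)
N - l = 330625/5929 - 1*167988 = 330625/5929 - 167988 = -995670227/5929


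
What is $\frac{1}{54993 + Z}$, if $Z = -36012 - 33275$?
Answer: $- \frac{1}{14294} \approx -6.9959 \cdot 10^{-5}$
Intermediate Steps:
$Z = -69287$ ($Z = -36012 - 33275 = -69287$)
$\frac{1}{54993 + Z} = \frac{1}{54993 - 69287} = \frac{1}{-14294} = - \frac{1}{14294}$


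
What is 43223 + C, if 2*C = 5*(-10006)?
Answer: 18208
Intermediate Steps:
C = -25015 (C = (5*(-10006))/2 = (½)*(-50030) = -25015)
43223 + C = 43223 - 25015 = 18208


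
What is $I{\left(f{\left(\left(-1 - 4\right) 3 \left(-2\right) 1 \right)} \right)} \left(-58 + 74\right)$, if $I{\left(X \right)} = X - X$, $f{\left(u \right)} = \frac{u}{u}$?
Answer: $0$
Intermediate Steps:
$f{\left(u \right)} = 1$
$I{\left(X \right)} = 0$
$I{\left(f{\left(\left(-1 - 4\right) 3 \left(-2\right) 1 \right)} \right)} \left(-58 + 74\right) = 0 \left(-58 + 74\right) = 0 \cdot 16 = 0$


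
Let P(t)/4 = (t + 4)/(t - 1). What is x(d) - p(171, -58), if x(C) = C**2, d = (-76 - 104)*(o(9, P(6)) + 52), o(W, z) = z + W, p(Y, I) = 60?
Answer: 154256340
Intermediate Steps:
P(t) = 4*(4 + t)/(-1 + t) (P(t) = 4*((t + 4)/(t - 1)) = 4*((4 + t)/(-1 + t)) = 4*(4 + t)/(-1 + t))
o(W, z) = W + z
d = -12420 (d = (-76 - 104)*((9 + 4*(4 + 6)/(-1 + 6)) + 52) = -180*((9 + 4*10/5) + 52) = -180*((9 + 4*(1/5)*10) + 52) = -180*((9 + 8) + 52) = -180*(17 + 52) = -180*69 = -12420)
x(d) - p(171, -58) = (-12420)**2 - 1*60 = 154256400 - 60 = 154256340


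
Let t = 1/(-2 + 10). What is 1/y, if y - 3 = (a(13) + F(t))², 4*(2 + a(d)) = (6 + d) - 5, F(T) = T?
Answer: 64/361 ≈ 0.17729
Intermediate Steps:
t = ⅛ (t = 1/8 = ⅛ ≈ 0.12500)
a(d) = -7/4 + d/4 (a(d) = -2 + ((6 + d) - 5)/4 = -2 + (1 + d)/4 = -2 + (¼ + d/4) = -7/4 + d/4)
y = 361/64 (y = 3 + ((-7/4 + (¼)*13) + ⅛)² = 3 + ((-7/4 + 13/4) + ⅛)² = 3 + (3/2 + ⅛)² = 3 + (13/8)² = 3 + 169/64 = 361/64 ≈ 5.6406)
1/y = 1/(361/64) = 64/361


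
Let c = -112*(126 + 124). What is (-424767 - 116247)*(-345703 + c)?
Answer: 202178554842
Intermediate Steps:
c = -28000 (c = -112*250 = -28000)
(-424767 - 116247)*(-345703 + c) = (-424767 - 116247)*(-345703 - 28000) = -541014*(-373703) = 202178554842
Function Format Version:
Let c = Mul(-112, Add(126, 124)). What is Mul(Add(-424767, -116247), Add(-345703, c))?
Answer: 202178554842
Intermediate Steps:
c = -28000 (c = Mul(-112, 250) = -28000)
Mul(Add(-424767, -116247), Add(-345703, c)) = Mul(Add(-424767, -116247), Add(-345703, -28000)) = Mul(-541014, -373703) = 202178554842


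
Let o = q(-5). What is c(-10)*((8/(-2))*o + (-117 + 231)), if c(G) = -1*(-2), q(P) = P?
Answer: 268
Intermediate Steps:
c(G) = 2
o = -5
c(-10)*((8/(-2))*o + (-117 + 231)) = 2*((8/(-2))*(-5) + (-117 + 231)) = 2*(-½*8*(-5) + 114) = 2*(-4*(-5) + 114) = 2*(20 + 114) = 2*134 = 268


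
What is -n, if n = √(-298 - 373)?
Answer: -I*√671 ≈ -25.904*I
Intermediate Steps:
n = I*√671 (n = √(-671) = I*√671 ≈ 25.904*I)
-n = -I*√671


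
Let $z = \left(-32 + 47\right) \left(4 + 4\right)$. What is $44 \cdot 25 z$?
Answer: $132000$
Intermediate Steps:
$z = 120$ ($z = 15 \cdot 8 = 120$)
$44 \cdot 25 z = 44 \cdot 25 \cdot 120 = 1100 \cdot 120 = 132000$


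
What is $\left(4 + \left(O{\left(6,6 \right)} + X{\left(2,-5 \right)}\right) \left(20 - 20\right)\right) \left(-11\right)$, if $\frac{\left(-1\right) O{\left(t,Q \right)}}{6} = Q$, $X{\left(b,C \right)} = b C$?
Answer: $-44$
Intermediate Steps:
$X{\left(b,C \right)} = C b$
$O{\left(t,Q \right)} = - 6 Q$
$\left(4 + \left(O{\left(6,6 \right)} + X{\left(2,-5 \right)}\right) \left(20 - 20\right)\right) \left(-11\right) = \left(4 + \left(\left(-6\right) 6 - 10\right) \left(20 - 20\right)\right) \left(-11\right) = \left(4 + \left(-36 - 10\right) 0\right) \left(-11\right) = \left(4 - 0\right) \left(-11\right) = \left(4 + 0\right) \left(-11\right) = 4 \left(-11\right) = -44$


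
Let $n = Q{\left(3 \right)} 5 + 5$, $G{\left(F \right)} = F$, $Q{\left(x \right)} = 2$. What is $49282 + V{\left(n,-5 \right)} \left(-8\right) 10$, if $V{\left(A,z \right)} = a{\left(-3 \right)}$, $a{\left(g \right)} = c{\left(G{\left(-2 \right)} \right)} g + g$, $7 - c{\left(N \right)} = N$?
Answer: $51682$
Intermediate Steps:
$c{\left(N \right)} = 7 - N$
$n = 15$ ($n = 2 \cdot 5 + 5 = 10 + 5 = 15$)
$a{\left(g \right)} = 10 g$ ($a{\left(g \right)} = \left(7 - -2\right) g + g = \left(7 + 2\right) g + g = 9 g + g = 10 g$)
$V{\left(A,z \right)} = -30$ ($V{\left(A,z \right)} = 10 \left(-3\right) = -30$)
$49282 + V{\left(n,-5 \right)} \left(-8\right) 10 = 49282 + \left(-30\right) \left(-8\right) 10 = 49282 + 240 \cdot 10 = 49282 + 2400 = 51682$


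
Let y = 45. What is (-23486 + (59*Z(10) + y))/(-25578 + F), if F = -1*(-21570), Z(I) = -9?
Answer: 5993/1002 ≈ 5.9810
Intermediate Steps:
F = 21570
(-23486 + (59*Z(10) + y))/(-25578 + F) = (-23486 + (59*(-9) + 45))/(-25578 + 21570) = (-23486 + (-531 + 45))/(-4008) = (-23486 - 486)*(-1/4008) = -23972*(-1/4008) = 5993/1002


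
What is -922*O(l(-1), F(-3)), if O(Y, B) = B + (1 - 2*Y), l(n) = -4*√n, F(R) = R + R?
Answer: 4610 - 7376*I ≈ 4610.0 - 7376.0*I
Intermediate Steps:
F(R) = 2*R
O(Y, B) = 1 + B - 2*Y
-922*O(l(-1), F(-3)) = -922*(1 + 2*(-3) - (-8)*√(-1)) = -922*(1 - 6 - (-8)*I) = -922*(1 - 6 + 8*I) = -922*(-5 + 8*I) = 4610 - 7376*I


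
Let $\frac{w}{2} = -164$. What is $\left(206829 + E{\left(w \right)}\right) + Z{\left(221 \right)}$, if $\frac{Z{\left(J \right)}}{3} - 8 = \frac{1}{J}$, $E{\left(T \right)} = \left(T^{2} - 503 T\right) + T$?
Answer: $\frac{105879556}{221} \approx 4.7909 \cdot 10^{5}$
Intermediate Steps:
$w = -328$ ($w = 2 \left(-164\right) = -328$)
$E{\left(T \right)} = T^{2} - 502 T$
$Z{\left(J \right)} = 24 + \frac{3}{J}$
$\left(206829 + E{\left(w \right)}\right) + Z{\left(221 \right)} = \left(206829 - 328 \left(-502 - 328\right)\right) + \left(24 + \frac{3}{221}\right) = \left(206829 - -272240\right) + \left(24 + 3 \cdot \frac{1}{221}\right) = \left(206829 + 272240\right) + \left(24 + \frac{3}{221}\right) = 479069 + \frac{5307}{221} = \frac{105879556}{221}$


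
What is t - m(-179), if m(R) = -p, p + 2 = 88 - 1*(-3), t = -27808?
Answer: -27719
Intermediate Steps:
p = 89 (p = -2 + (88 - 1*(-3)) = -2 + (88 + 3) = -2 + 91 = 89)
m(R) = -89 (m(R) = -1*89 = -89)
t - m(-179) = -27808 - 1*(-89) = -27808 + 89 = -27719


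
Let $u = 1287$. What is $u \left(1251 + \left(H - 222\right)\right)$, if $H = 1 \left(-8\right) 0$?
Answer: $1324323$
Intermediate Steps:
$H = 0$ ($H = \left(-8\right) 0 = 0$)
$u \left(1251 + \left(H - 222\right)\right) = 1287 \left(1251 + \left(0 - 222\right)\right) = 1287 \left(1251 - 222\right) = 1287 \cdot 1029 = 1324323$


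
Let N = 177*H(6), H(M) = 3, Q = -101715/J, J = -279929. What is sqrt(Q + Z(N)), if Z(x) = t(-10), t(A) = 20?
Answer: sqrt(1595677879055)/279929 ≈ 4.5126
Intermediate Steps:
Q = 101715/279929 (Q = -101715/(-279929) = -101715*(-1/279929) = 101715/279929 ≈ 0.36336)
N = 531 (N = 177*3 = 531)
Z(x) = 20
sqrt(Q + Z(N)) = sqrt(101715/279929 + 20) = sqrt(5700295/279929) = sqrt(1595677879055)/279929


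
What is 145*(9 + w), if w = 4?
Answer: 1885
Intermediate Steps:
145*(9 + w) = 145*(9 + 4) = 145*13 = 1885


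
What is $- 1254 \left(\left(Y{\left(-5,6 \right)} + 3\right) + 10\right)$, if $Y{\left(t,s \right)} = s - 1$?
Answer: $-22572$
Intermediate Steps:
$Y{\left(t,s \right)} = -1 + s$
$- 1254 \left(\left(Y{\left(-5,6 \right)} + 3\right) + 10\right) = - 1254 \left(\left(\left(-1 + 6\right) + 3\right) + 10\right) = - 1254 \left(\left(5 + 3\right) + 10\right) = - 1254 \left(8 + 10\right) = \left(-1254\right) 18 = -22572$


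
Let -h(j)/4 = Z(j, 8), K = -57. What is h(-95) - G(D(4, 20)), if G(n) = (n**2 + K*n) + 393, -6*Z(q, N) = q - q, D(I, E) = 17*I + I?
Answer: -1473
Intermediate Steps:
D(I, E) = 18*I
Z(q, N) = 0 (Z(q, N) = -(q - q)/6 = -1/6*0 = 0)
h(j) = 0 (h(j) = -4*0 = 0)
G(n) = 393 + n**2 - 57*n (G(n) = (n**2 - 57*n) + 393 = 393 + n**2 - 57*n)
h(-95) - G(D(4, 20)) = 0 - (393 + (18*4)**2 - 1026*4) = 0 - (393 + 72**2 - 57*72) = 0 - (393 + 5184 - 4104) = 0 - 1*1473 = 0 - 1473 = -1473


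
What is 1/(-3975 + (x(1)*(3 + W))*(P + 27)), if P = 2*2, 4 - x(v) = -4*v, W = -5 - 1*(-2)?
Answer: -1/3975 ≈ -0.00025157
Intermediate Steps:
W = -3 (W = -5 + 2 = -3)
x(v) = 4 + 4*v (x(v) = 4 - (-4)*v = 4 + 4*v)
P = 4
1/(-3975 + (x(1)*(3 + W))*(P + 27)) = 1/(-3975 + ((4 + 4*1)*(3 - 3))*(4 + 27)) = 1/(-3975 + ((4 + 4)*0)*31) = 1/(-3975 + (8*0)*31) = 1/(-3975 + 0*31) = 1/(-3975 + 0) = 1/(-3975) = -1/3975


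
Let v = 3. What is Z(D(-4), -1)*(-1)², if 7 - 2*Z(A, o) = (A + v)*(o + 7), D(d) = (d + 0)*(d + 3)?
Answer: -35/2 ≈ -17.500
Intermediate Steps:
D(d) = d*(3 + d)
Z(A, o) = 7/2 - (3 + A)*(7 + o)/2 (Z(A, o) = 7/2 - (A + 3)*(o + 7)/2 = 7/2 - (3 + A)*(7 + o)/2)
Z(D(-4), -1)*(-1)² = (-7 - (-14)*(3 - 4) - 3/2*(-1) - ½*(-4*(3 - 4))*(-1))*(-1)² = (-7 - (-14)*(-1) + 3/2 - ½*(-4*(-1))*(-1))*1 = (-7 - 7/2*4 + 3/2 - ½*4*(-1))*1 = (-7 - 14 + 3/2 + 2)*1 = -35/2*1 = -35/2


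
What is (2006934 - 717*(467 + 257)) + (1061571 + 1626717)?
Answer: 4176114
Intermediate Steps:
(2006934 - 717*(467 + 257)) + (1061571 + 1626717) = (2006934 - 717*724) + 2688288 = (2006934 - 519108) + 2688288 = 1487826 + 2688288 = 4176114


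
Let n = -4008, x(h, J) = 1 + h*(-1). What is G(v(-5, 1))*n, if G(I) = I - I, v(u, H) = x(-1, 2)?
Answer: 0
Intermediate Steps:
x(h, J) = 1 - h
v(u, H) = 2 (v(u, H) = 1 - 1*(-1) = 1 + 1 = 2)
G(I) = 0
G(v(-5, 1))*n = 0*(-4008) = 0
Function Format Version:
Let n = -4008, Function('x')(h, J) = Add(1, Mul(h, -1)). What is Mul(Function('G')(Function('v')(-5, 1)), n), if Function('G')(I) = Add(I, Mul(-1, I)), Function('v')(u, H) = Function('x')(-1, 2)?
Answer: 0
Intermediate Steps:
Function('x')(h, J) = Add(1, Mul(-1, h))
Function('v')(u, H) = 2 (Function('v')(u, H) = Add(1, Mul(-1, -1)) = Add(1, 1) = 2)
Function('G')(I) = 0
Mul(Function('G')(Function('v')(-5, 1)), n) = Mul(0, -4008) = 0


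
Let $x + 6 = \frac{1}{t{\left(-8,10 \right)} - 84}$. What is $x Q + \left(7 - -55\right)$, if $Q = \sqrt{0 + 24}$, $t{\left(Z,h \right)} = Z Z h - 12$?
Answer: $62 - \frac{3263 \sqrt{6}}{272} \approx 32.615$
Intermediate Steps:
$t{\left(Z,h \right)} = -12 + h Z^{2}$ ($t{\left(Z,h \right)} = Z^{2} h - 12 = h Z^{2} - 12 = -12 + h Z^{2}$)
$Q = 2 \sqrt{6}$ ($Q = \sqrt{24} = 2 \sqrt{6} \approx 4.899$)
$x = - \frac{3263}{544}$ ($x = -6 + \frac{1}{\left(-12 + 10 \left(-8\right)^{2}\right) - 84} = -6 + \frac{1}{\left(-12 + 10 \cdot 64\right) - 84} = -6 + \frac{1}{\left(-12 + 640\right) - 84} = -6 + \frac{1}{628 - 84} = -6 + \frac{1}{544} = - \frac{3263}{544} \approx -5.9982$)
$x Q + \left(7 - -55\right) = - \frac{3263 \cdot 2 \sqrt{6}}{544} + \left(7 - -55\right) = - \frac{3263 \sqrt{6}}{272} + \left(7 + 55\right) = - \frac{3263 \sqrt{6}}{272} + 62 = 62 - \frac{3263 \sqrt{6}}{272}$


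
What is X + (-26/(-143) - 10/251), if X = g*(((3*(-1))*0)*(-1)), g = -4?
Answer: 392/2761 ≈ 0.14198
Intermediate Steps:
X = 0 (X = -4*(3*(-1))*0*(-1) = -4*(-3*0)*(-1) = -0*(-1) = -4*0 = 0)
X + (-26/(-143) - 10/251) = 0 + (-26/(-143) - 10/251) = 0 + (-26*(-1/143) - 10*1/251) = 0 + (2/11 - 10/251) = 0 + 392/2761 = 392/2761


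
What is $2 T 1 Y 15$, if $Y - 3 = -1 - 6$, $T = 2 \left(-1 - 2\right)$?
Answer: $720$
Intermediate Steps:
$T = -6$ ($T = 2 \left(-3\right) = -6$)
$Y = -4$ ($Y = 3 - 7 = -4$)
$2 T 1 Y 15 = 2 \left(-6\right) 1 \left(-4\right) 15 = \left(-12\right) 1 \left(-4\right) 15 = \left(-12\right) \left(-4\right) 15 = 48 \cdot 15 = 720$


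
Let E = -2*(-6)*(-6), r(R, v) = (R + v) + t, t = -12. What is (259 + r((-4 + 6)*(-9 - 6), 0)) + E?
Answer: 145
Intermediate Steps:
r(R, v) = -12 + R + v (r(R, v) = (R + v) - 12 = -12 + R + v)
E = -72 (E = 12*(-6) = -72)
(259 + r((-4 + 6)*(-9 - 6), 0)) + E = (259 + (-12 + (-4 + 6)*(-9 - 6) + 0)) - 72 = (259 + (-12 + 2*(-15) + 0)) - 72 = (259 + (-12 - 30 + 0)) - 72 = (259 - 42) - 72 = 217 - 72 = 145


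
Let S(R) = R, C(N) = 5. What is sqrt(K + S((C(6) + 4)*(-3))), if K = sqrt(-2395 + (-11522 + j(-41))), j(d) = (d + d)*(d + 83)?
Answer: sqrt(-27 + 3*I*sqrt(1929)) ≈ 7.3314 + 8.9861*I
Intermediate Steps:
j(d) = 2*d*(83 + d) (j(d) = (2*d)*(83 + d) = 2*d*(83 + d))
K = 3*I*sqrt(1929) (K = sqrt(-2395 + (-11522 + 2*(-41)*(83 - 41))) = sqrt(-2395 + (-11522 + 2*(-41)*42)) = sqrt(-2395 + (-11522 - 3444)) = sqrt(-2395 - 14966) = sqrt(-17361) = 3*I*sqrt(1929) ≈ 131.76*I)
sqrt(K + S((C(6) + 4)*(-3))) = sqrt(3*I*sqrt(1929) + (5 + 4)*(-3)) = sqrt(3*I*sqrt(1929) + 9*(-3)) = sqrt(3*I*sqrt(1929) - 27) = sqrt(-27 + 3*I*sqrt(1929))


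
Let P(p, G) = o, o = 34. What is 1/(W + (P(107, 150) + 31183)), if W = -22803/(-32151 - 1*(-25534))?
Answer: 6617/206585692 ≈ 3.2030e-5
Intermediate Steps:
P(p, G) = 34
W = 22803/6617 (W = -22803/(-32151 + 25534) = -22803/(-6617) = -22803*(-1/6617) = 22803/6617 ≈ 3.4461)
1/(W + (P(107, 150) + 31183)) = 1/(22803/6617 + (34 + 31183)) = 1/(22803/6617 + 31217) = 1/(206585692/6617) = 6617/206585692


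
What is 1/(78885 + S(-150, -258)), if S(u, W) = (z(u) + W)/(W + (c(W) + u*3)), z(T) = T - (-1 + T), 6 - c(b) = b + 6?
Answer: 450/35498507 ≈ 1.2677e-5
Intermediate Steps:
c(b) = -b (c(b) = 6 - (b + 6) = 6 - (6 + b) = 6 + (-6 - b) = -b)
z(T) = 1 (z(T) = T + (1 - T) = 1)
S(u, W) = (1 + W)/(3*u) (S(u, W) = (1 + W)/(W + (-W + u*3)) = (1 + W)/(W + (-W + 3*u)) = (1 + W)/((3*u)) = (1 + W)*(1/(3*u)) = (1 + W)/(3*u))
1/(78885 + S(-150, -258)) = 1/(78885 + (⅓)*(1 - 258)/(-150)) = 1/(78885 + (⅓)*(-1/150)*(-257)) = 1/(78885 + 257/450) = 1/(35498507/450) = 450/35498507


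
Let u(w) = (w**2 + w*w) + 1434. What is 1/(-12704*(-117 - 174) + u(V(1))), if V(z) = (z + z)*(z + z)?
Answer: 1/3698330 ≈ 2.7039e-7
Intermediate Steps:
V(z) = 4*z**2 (V(z) = (2*z)*(2*z) = 4*z**2)
u(w) = 1434 + 2*w**2 (u(w) = (w**2 + w**2) + 1434 = 2*w**2 + 1434 = 1434 + 2*w**2)
1/(-12704*(-117 - 174) + u(V(1))) = 1/(-12704*(-117 - 174) + (1434 + 2*(4*1**2)**2)) = 1/(-12704*(-291) + (1434 + 2*(4*1)**2)) = 1/(3696864 + (1434 + 2*4**2)) = 1/(3696864 + (1434 + 2*16)) = 1/(3696864 + (1434 + 32)) = 1/(3696864 + 1466) = 1/3698330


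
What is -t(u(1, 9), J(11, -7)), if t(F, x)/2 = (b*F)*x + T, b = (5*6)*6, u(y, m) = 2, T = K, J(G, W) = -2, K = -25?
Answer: 1490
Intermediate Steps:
T = -25
b = 180 (b = 30*6 = 180)
t(F, x) = -50 + 360*F*x (t(F, x) = 2*((180*F)*x - 25) = 2*(180*F*x - 25) = 2*(-25 + 180*F*x) = -50 + 360*F*x)
-t(u(1, 9), J(11, -7)) = -(-50 + 360*2*(-2)) = -(-50 - 1440) = -1*(-1490) = 1490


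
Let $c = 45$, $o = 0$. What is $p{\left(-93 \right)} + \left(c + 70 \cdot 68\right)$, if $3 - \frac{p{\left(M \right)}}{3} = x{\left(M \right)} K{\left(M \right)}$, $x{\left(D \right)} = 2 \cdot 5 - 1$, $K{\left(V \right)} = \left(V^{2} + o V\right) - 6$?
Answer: $-228547$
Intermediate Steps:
$K{\left(V \right)} = -6 + V^{2}$ ($K{\left(V \right)} = \left(V^{2} + 0 V\right) - 6 = \left(V^{2} + 0\right) - 6 = V^{2} - 6 = -6 + V^{2}$)
$x{\left(D \right)} = 9$ ($x{\left(D \right)} = 10 - 1 = 9$)
$p{\left(M \right)} = 171 - 27 M^{2}$ ($p{\left(M \right)} = 9 - 3 \cdot 9 \left(-6 + M^{2}\right) = 9 - 3 \left(-54 + 9 M^{2}\right) = 9 - \left(-162 + 27 M^{2}\right) = 171 - 27 M^{2}$)
$p{\left(-93 \right)} + \left(c + 70 \cdot 68\right) = \left(171 - 27 \left(-93\right)^{2}\right) + \left(45 + 70 \cdot 68\right) = \left(171 - 233523\right) + \left(45 + 4760\right) = \left(171 - 233523\right) + 4805 = -233352 + 4805 = -228547$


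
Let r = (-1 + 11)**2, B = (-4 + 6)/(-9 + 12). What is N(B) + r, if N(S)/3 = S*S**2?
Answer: 908/9 ≈ 100.89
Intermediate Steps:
B = 2/3 ≈ 0.66667
N(S) = 3*S**3 (N(S) = 3*(S*S**2) = 3*S**3)
r = 100 (r = 10**2 = 100)
N(B) + r = 3*(2/3)**3 + 100 = 3*(8/27) + 100 = 8/9 + 100 = 908/9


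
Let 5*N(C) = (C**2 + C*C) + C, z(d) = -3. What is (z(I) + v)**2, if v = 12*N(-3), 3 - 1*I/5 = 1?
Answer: 1089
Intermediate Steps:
I = 10 (I = 15 - 5*1 = 15 - 5 = 10)
N(C) = C/5 + 2*C**2/5 (N(C) = ((C**2 + C*C) + C)/5 = ((C**2 + C**2) + C)/5 = (2*C**2 + C)/5 = (C + 2*C**2)/5 = C/5 + 2*C**2/5)
v = 36 (v = 12*((1/5)*(-3)*(1 + 2*(-3))) = 12*((1/5)*(-3)*(1 - 6)) = 12*((1/5)*(-3)*(-5)) = 12*3 = 36)
(z(I) + v)**2 = (-3 + 36)**2 = 33**2 = 1089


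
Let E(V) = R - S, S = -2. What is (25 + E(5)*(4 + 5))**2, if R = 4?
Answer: 6241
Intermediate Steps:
E(V) = 6 (E(V) = 4 - 1*(-2) = 4 + 2 = 6)
(25 + E(5)*(4 + 5))**2 = (25 + 6*(4 + 5))**2 = (25 + 6*9)**2 = (25 + 54)**2 = 79**2 = 6241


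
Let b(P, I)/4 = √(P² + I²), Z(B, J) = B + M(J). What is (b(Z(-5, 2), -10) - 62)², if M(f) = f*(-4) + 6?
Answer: 6228 - 496*√149 ≈ 173.55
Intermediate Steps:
M(f) = 6 - 4*f (M(f) = -4*f + 6 = 6 - 4*f)
Z(B, J) = 6 + B - 4*J (Z(B, J) = B + (6 - 4*J) = 6 + B - 4*J)
b(P, I) = 4*√(I² + P²) (b(P, I) = 4*√(P² + I²) = 4*√(I² + P²))
(b(Z(-5, 2), -10) - 62)² = (4*√((-10)² + (6 - 5 - 4*2)²) - 62)² = (4*√(100 + (6 - 5 - 8)²) - 62)² = (4*√(100 + (-7)²) - 62)² = (4*√(100 + 49) - 62)² = (4*√149 - 62)² = (-62 + 4*√149)²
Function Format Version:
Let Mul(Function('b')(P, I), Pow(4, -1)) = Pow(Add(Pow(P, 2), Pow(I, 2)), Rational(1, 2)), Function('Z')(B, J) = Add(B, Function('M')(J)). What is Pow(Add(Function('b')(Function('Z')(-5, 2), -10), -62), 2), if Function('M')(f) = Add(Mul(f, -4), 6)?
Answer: Add(6228, Mul(-496, Pow(149, Rational(1, 2)))) ≈ 173.55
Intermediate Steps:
Function('M')(f) = Add(6, Mul(-4, f)) (Function('M')(f) = Add(Mul(-4, f), 6) = Add(6, Mul(-4, f)))
Function('Z')(B, J) = Add(6, B, Mul(-4, J)) (Function('Z')(B, J) = Add(B, Add(6, Mul(-4, J))) = Add(6, B, Mul(-4, J)))
Function('b')(P, I) = Mul(4, Pow(Add(Pow(I, 2), Pow(P, 2)), Rational(1, 2))) (Function('b')(P, I) = Mul(4, Pow(Add(Pow(P, 2), Pow(I, 2)), Rational(1, 2))) = Mul(4, Pow(Add(Pow(I, 2), Pow(P, 2)), Rational(1, 2))))
Pow(Add(Function('b')(Function('Z')(-5, 2), -10), -62), 2) = Pow(Add(Mul(4, Pow(Add(Pow(-10, 2), Pow(Add(6, -5, Mul(-4, 2)), 2)), Rational(1, 2))), -62), 2) = Pow(Add(Mul(4, Pow(Add(100, Pow(Add(6, -5, -8), 2)), Rational(1, 2))), -62), 2) = Pow(Add(Mul(4, Pow(Add(100, Pow(-7, 2)), Rational(1, 2))), -62), 2) = Pow(Add(Mul(4, Pow(Add(100, 49), Rational(1, 2))), -62), 2) = Pow(Add(Mul(4, Pow(149, Rational(1, 2))), -62), 2) = Pow(Add(-62, Mul(4, Pow(149, Rational(1, 2)))), 2)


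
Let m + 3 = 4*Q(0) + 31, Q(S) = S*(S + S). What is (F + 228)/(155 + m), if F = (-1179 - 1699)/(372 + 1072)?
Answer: 163177/132126 ≈ 1.2350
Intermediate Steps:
Q(S) = 2*S² (Q(S) = S*(2*S) = 2*S²)
F = -1439/722 (F = -2878/1444 = -2878*1/1444 = -1439/722 ≈ -1.9931)
m = 28 (m = -3 + (4*(2*0²) + 31) = -3 + (4*(2*0) + 31) = -3 + (4*0 + 31) = -3 + (0 + 31) = -3 + 31 = 28)
(F + 228)/(155 + m) = (-1439/722 + 228)/(155 + 28) = (163177/722)/183 = (163177/722)*(1/183) = 163177/132126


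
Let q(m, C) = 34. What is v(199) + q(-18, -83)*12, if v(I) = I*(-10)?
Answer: -1582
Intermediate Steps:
v(I) = -10*I
v(199) + q(-18, -83)*12 = -10*199 + 34*12 = -1990 + 408 = -1582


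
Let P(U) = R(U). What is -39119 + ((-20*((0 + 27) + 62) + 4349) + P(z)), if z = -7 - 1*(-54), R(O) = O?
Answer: -36503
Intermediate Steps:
z = 47 (z = -7 + 54 = 47)
P(U) = U
-39119 + ((-20*((0 + 27) + 62) + 4349) + P(z)) = -39119 + ((-20*((0 + 27) + 62) + 4349) + 47) = -39119 + ((-20*(27 + 62) + 4349) + 47) = -39119 + ((-20*89 + 4349) + 47) = -39119 + ((-1780 + 4349) + 47) = -39119 + (2569 + 47) = -39119 + 2616 = -36503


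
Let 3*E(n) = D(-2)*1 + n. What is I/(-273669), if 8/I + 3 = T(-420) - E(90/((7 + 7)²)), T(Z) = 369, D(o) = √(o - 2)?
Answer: -84326256/1055356779475031 - 153664*I/1055356779475031 ≈ -7.9903e-8 - 1.456e-10*I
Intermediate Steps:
D(o) = √(-2 + o)
E(n) = n/3 + 2*I/3 (E(n) = (√(-2 - 2)*1 + n)/3 = (√(-4)*1 + n)/3 = ((2*I)*1 + n)/3 = (2*I + n)/3 = (n + 2*I)/3 = n/3 + 2*I/3)
I = 691488*(35853/98 + 2*I/3)/11568976897 (I = 8/(-3 + (369 - ((90/((7 + 7)²))/3 + 2*I/3))) = 8/(-3 + (369 - ((90/(14²))/3 + 2*I/3))) = 8/(-3 + (369 - ((90/196)/3 + 2*I/3))) = 8/(-3 + (369 - ((90*(1/196))/3 + 2*I/3))) = 8/(-3 + (369 - ((⅓)*(45/98) + 2*I/3))) = 8/(-3 + (369 - (15/98 + 2*I/3))) = 8/(-3 + (369 + (-15/98 - 2*I/3))) = 8/(-3 + (36147/98 - 2*I/3)) = 8/(35853/98 - 2*I/3) = 8*(86436*(35853/98 + 2*I/3)/11568976897) = 691488*(35853/98 + 2*I/3)/11568976897 ≈ 0.021867 + 3.9847e-5*I)
I/(-273669) = (252978768/11568976897 + 460992*I/11568976897)/(-273669) = (252978768/11568976897 + 460992*I/11568976897)*(-1/273669) = -84326256/1055356779475031 - 153664*I/1055356779475031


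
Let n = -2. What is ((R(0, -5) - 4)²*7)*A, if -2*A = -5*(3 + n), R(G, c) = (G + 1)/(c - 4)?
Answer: 47915/162 ≈ 295.77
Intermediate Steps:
R(G, c) = (1 + G)/(-4 + c)
A = 5/2 (A = -(-5)*(3 - 2)/2 = -(-5)/2 = -½*(-5) = 5/2 ≈ 2.5000)
((R(0, -5) - 4)²*7)*A = (((1 + 0)/(-4 - 5) - 4)²*7)*(5/2) = ((1/(-9) - 4)²*7)*(5/2) = ((-⅑*1 - 4)²*7)*(5/2) = ((-⅑ - 4)²*7)*(5/2) = ((-37/9)²*7)*(5/2) = ((1369/81)*7)*(5/2) = (9583/81)*(5/2) = 47915/162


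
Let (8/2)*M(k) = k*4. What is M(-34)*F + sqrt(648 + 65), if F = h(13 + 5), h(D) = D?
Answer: -612 + sqrt(713) ≈ -585.30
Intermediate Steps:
F = 18 (F = 13 + 5 = 18)
M(k) = k (M(k) = (k*4)/4 = (4*k)/4 = k)
M(-34)*F + sqrt(648 + 65) = -34*18 + sqrt(648 + 65) = -612 + sqrt(713)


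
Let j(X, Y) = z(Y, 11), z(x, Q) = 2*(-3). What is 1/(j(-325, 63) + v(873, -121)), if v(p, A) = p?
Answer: 1/867 ≈ 0.0011534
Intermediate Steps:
z(x, Q) = -6
j(X, Y) = -6
1/(j(-325, 63) + v(873, -121)) = 1/(-6 + 873) = 1/867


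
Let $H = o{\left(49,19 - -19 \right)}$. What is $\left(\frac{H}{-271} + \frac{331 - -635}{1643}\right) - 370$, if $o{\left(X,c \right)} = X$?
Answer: $- \frac{164562331}{445253} \approx -369.59$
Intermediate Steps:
$H = 49$
$\left(\frac{H}{-271} + \frac{331 - -635}{1643}\right) - 370 = \left(\frac{49}{-271} + \frac{331 - -635}{1643}\right) - 370 = \left(49 \left(- \frac{1}{271}\right) + \left(331 + 635\right) \frac{1}{1643}\right) - 370 = \left(- \frac{49}{271} + 966 \cdot \frac{1}{1643}\right) - 370 = \left(- \frac{49}{271} + \frac{966}{1643}\right) - 370 = \frac{181279}{445253} - 370 = - \frac{164562331}{445253}$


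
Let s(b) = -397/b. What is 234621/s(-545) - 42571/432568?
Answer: 55311780616073/171729496 ≈ 3.2209e+5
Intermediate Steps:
234621/s(-545) - 42571/432568 = 234621/((-397/(-545))) - 42571/432568 = 234621/((-397*(-1/545))) - 42571*1/432568 = 234621/(397/545) - 42571/432568 = 234621*(545/397) - 42571/432568 = 127868445/397 - 42571/432568 = 55311780616073/171729496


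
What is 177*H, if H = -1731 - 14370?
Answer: -2849877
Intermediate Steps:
H = -16101
177*H = 177*(-16101) = -2849877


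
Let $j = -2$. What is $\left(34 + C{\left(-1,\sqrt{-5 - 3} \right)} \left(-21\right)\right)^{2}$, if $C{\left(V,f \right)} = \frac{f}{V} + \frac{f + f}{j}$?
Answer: $-12956 + 5712 i \sqrt{2} \approx -12956.0 + 8078.0 i$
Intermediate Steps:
$C{\left(V,f \right)} = - f + \frac{f}{V}$ ($C{\left(V,f \right)} = \frac{f}{V} + \frac{f + f}{-2} = \frac{f}{V} + 2 f \left(- \frac{1}{2}\right) = \frac{f}{V} - f = - f + \frac{f}{V}$)
$\left(34 + C{\left(-1,\sqrt{-5 - 3} \right)} \left(-21\right)\right)^{2} = \left(34 + \left(- \sqrt{-5 - 3} + \frac{\sqrt{-5 - 3}}{-1}\right) \left(-21\right)\right)^{2} = \left(34 + \left(- \sqrt{-8} + \sqrt{-8} \left(-1\right)\right) \left(-21\right)\right)^{2} = \left(34 + \left(- 2 i \sqrt{2} + 2 i \sqrt{2} \left(-1\right)\right) \left(-21\right)\right)^{2} = \left(34 + \left(- 2 i \sqrt{2} - 2 i \sqrt{2}\right) \left(-21\right)\right)^{2} = \left(34 + - 4 i \sqrt{2} \left(-21\right)\right)^{2} = \left(34 + 84 i \sqrt{2}\right)^{2}$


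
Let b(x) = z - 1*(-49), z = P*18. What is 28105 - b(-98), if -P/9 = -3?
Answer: 27570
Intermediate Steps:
P = 27 (P = -9*(-3) = 27)
z = 486 (z = 27*18 = 486)
b(x) = 535 (b(x) = 486 - 1*(-49) = 486 + 49 = 535)
28105 - b(-98) = 28105 - 1*535 = 28105 - 535 = 27570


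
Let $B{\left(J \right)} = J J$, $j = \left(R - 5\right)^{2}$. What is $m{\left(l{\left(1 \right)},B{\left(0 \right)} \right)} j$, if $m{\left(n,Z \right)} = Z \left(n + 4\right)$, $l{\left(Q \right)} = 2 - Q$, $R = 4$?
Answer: $0$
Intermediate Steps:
$j = 1$ ($j = \left(4 - 5\right)^{2} = \left(-1\right)^{2} = 1$)
$B{\left(J \right)} = J^{2}$
$m{\left(n,Z \right)} = Z \left(4 + n\right)$
$m{\left(l{\left(1 \right)},B{\left(0 \right)} \right)} j = 0^{2} \left(4 + \left(2 - 1\right)\right) 1 = 0 \left(4 + \left(2 - 1\right)\right) 1 = 0 \left(4 + 1\right) 1 = 0 \cdot 5 \cdot 1 = 0 \cdot 1 = 0$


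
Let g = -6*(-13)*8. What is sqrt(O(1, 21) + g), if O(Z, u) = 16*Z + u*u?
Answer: sqrt(1081) ≈ 32.879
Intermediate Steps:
g = 624 (g = 78*8 = 624)
O(Z, u) = u**2 + 16*Z (O(Z, u) = 16*Z + u**2 = u**2 + 16*Z)
sqrt(O(1, 21) + g) = sqrt((21**2 + 16*1) + 624) = sqrt((441 + 16) + 624) = sqrt(457 + 624) = sqrt(1081)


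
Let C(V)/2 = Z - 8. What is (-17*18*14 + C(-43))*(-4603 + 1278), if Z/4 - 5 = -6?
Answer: 14324100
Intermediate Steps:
Z = -4 (Z = 20 + 4*(-6) = 20 - 24 = -4)
C(V) = -24 (C(V) = 2*(-4 - 8) = 2*(-12) = -24)
(-17*18*14 + C(-43))*(-4603 + 1278) = (-17*18*14 - 24)*(-4603 + 1278) = (-306*14 - 24)*(-3325) = (-4284 - 24)*(-3325) = -4308*(-3325) = 14324100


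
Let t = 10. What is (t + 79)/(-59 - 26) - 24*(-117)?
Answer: 238591/85 ≈ 2807.0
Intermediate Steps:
(t + 79)/(-59 - 26) - 24*(-117) = (10 + 79)/(-59 - 26) - 24*(-117) = 89/(-85) + 2808 = 89*(-1/85) + 2808 = -89/85 + 2808 = 238591/85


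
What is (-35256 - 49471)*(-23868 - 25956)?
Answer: 4221438048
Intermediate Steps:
(-35256 - 49471)*(-23868 - 25956) = -84727*(-49824) = 4221438048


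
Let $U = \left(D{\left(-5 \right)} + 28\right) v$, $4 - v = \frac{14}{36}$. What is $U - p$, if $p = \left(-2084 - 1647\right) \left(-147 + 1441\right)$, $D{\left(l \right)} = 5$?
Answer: $\frac{28968199}{6} \approx 4.828 \cdot 10^{6}$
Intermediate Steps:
$v = \frac{65}{18}$ ($v = 4 - \frac{14}{36} = 4 - 14 \cdot \frac{1}{36} = 4 - \frac{7}{18} = \frac{65}{18} \approx 3.6111$)
$U = \frac{715}{6}$ ($U = \left(5 + 28\right) \frac{65}{18} = 33 \cdot \frac{65}{18} = \frac{715}{6} \approx 119.17$)
$p = -4827914$ ($p = \left(-3731\right) 1294 = -4827914$)
$U - p = \frac{715}{6} - -4827914 = \frac{715}{6} + 4827914 = \frac{28968199}{6}$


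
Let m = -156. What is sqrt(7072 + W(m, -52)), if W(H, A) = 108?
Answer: 2*sqrt(1795) ≈ 84.735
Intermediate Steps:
sqrt(7072 + W(m, -52)) = sqrt(7072 + 108) = sqrt(7180) = 2*sqrt(1795)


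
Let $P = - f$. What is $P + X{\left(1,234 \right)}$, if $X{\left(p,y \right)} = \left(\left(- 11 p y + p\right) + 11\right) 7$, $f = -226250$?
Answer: $208316$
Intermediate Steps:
$X{\left(p,y \right)} = 77 + 7 p - 77 p y$ ($X{\left(p,y \right)} = \left(\left(- 11 p y + p\right) + 11\right) 7 = \left(\left(p - 11 p y\right) + 11\right) 7 = \left(11 + p - 11 p y\right) 7 = 77 + 7 p - 77 p y$)
$P = 226250$ ($P = \left(-1\right) \left(-226250\right) = 226250$)
$P + X{\left(1,234 \right)} = 226250 + \left(77 + 7 \cdot 1 - 77 \cdot 234\right) = 226250 + \left(77 + 7 - 18018\right) = 226250 - 17934 = 208316$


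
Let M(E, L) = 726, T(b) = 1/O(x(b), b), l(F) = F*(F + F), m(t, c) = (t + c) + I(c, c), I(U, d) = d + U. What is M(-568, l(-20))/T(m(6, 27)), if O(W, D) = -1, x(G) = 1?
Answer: -726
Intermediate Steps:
I(U, d) = U + d
m(t, c) = t + 3*c (m(t, c) = (t + c) + (c + c) = (c + t) + 2*c = t + 3*c)
l(F) = 2*F² (l(F) = F*(2*F) = 2*F²)
T(b) = -1 (T(b) = 1/(-1) = -1)
M(-568, l(-20))/T(m(6, 27)) = 726/(-1) = 726*(-1) = -726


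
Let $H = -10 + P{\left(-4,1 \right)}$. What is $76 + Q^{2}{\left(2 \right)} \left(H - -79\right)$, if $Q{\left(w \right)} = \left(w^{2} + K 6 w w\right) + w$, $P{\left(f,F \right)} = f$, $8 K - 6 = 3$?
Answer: $70861$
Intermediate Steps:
$K = \frac{9}{8}$ ($K = \frac{3}{4} + \frac{1}{8} \cdot 3 = \frac{3}{4} + \frac{3}{8} = \frac{9}{8} \approx 1.125$)
$Q{\left(w \right)} = w + \frac{31 w^{2}}{4}$ ($Q{\left(w \right)} = \left(w^{2} + \frac{9}{8} \cdot 6 w w\right) + w = \left(w^{2} + \frac{27 w}{4} w\right) + w = \left(w^{2} + \frac{27 w^{2}}{4}\right) + w = \frac{31 w^{2}}{4} + w = w + \frac{31 w^{2}}{4}$)
$H = -14$ ($H = -10 - 4 = -14$)
$76 + Q^{2}{\left(2 \right)} \left(H - -79\right) = 76 + \left(\frac{1}{4} \cdot 2 \left(4 + 31 \cdot 2\right)\right)^{2} \left(-14 - -79\right) = 76 + \left(\frac{1}{4} \cdot 2 \left(4 + 62\right)\right)^{2} \left(-14 + 79\right) = 76 + \left(\frac{1}{4} \cdot 2 \cdot 66\right)^{2} \cdot 65 = 76 + 33^{2} \cdot 65 = 76 + 1089 \cdot 65 = 76 + 70785 = 70861$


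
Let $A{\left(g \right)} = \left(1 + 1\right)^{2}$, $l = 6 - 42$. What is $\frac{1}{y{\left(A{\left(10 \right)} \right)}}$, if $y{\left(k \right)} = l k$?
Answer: $- \frac{1}{144} \approx -0.0069444$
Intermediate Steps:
$l = -36$ ($l = 6 - 42 = -36$)
$A{\left(g \right)} = 4$ ($A{\left(g \right)} = 2^{2} = 4$)
$y{\left(k \right)} = - 36 k$
$\frac{1}{y{\left(A{\left(10 \right)} \right)}} = \frac{1}{\left(-36\right) 4} = \frac{1}{-144} = - \frac{1}{144}$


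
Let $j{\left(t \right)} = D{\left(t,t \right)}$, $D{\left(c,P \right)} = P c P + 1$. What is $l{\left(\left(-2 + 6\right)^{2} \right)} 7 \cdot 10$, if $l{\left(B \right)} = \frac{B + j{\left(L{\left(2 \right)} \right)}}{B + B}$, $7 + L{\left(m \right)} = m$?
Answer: $- \frac{945}{4} \approx -236.25$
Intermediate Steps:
$L{\left(m \right)} = -7 + m$
$D{\left(c,P \right)} = 1 + c P^{2}$ ($D{\left(c,P \right)} = c P^{2} + 1 = 1 + c P^{2}$)
$j{\left(t \right)} = 1 + t^{3}$ ($j{\left(t \right)} = 1 + t t^{2} = 1 + t^{3}$)
$l{\left(B \right)} = \frac{-124 + B}{2 B}$ ($l{\left(B \right)} = \frac{B + \left(1 + \left(-7 + 2\right)^{3}\right)}{B + B} = \frac{B + \left(1 + \left(-5\right)^{3}\right)}{2 B} = \left(B + \left(1 - 125\right)\right) \frac{1}{2 B} = \left(B - 124\right) \frac{1}{2 B} = \left(-124 + B\right) \frac{1}{2 B} = \frac{-124 + B}{2 B}$)
$l{\left(\left(-2 + 6\right)^{2} \right)} 7 \cdot 10 = \frac{-124 + \left(-2 + 6\right)^{2}}{2 \left(-2 + 6\right)^{2}} \cdot 7 \cdot 10 = \frac{-124 + 4^{2}}{2 \cdot 4^{2}} \cdot 7 \cdot 10 = \frac{-124 + 16}{2 \cdot 16} \cdot 7 \cdot 10 = \frac{1}{2} \cdot \frac{1}{16} \left(-108\right) 7 \cdot 10 = \left(- \frac{27}{8}\right) 7 \cdot 10 = \left(- \frac{189}{8}\right) 10 = - \frac{945}{4}$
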